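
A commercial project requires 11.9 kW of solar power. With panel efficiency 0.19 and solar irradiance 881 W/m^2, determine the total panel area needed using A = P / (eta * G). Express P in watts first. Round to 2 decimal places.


Convert target power to watts: P = 11.9 * 1000 = 11900.0 W
Compute denominator: eta * G = 0.19 * 881 = 167.39
Required area A = P / (eta * G) = 11900.0 / 167.39
A = 71.09 m^2

71.09


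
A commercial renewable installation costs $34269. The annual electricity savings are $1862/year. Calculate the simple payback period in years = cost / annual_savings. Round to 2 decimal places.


Simple payback period = initial cost / annual savings
Payback = 34269 / 1862
Payback = 18.40 years

18.40


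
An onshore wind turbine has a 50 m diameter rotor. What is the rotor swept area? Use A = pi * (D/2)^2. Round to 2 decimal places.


Compute the rotor radius:
  r = D / 2 = 50 / 2 = 25.0 m
Calculate swept area:
  A = pi * r^2 = pi * 25.0^2
  A = 1963.50 m^2

1963.50


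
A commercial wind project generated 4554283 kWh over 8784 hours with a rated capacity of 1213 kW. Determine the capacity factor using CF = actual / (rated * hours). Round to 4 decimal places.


Capacity factor = actual output / maximum possible output
Maximum possible = rated * hours = 1213 * 8784 = 10654992 kWh
CF = 4554283 / 10654992
CF = 0.4274

0.4274


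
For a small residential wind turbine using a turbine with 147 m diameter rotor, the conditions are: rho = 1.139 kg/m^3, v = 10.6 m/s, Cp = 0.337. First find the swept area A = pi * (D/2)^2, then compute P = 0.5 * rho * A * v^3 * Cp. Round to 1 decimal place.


Step 1 -- Compute swept area:
  A = pi * (D/2)^2 = pi * (147/2)^2 = 16971.67 m^2
Step 2 -- Apply wind power equation:
  P = 0.5 * rho * A * v^3 * Cp
  v^3 = 10.6^3 = 1191.016
  P = 0.5 * 1.139 * 16971.67 * 1191.016 * 0.337
  P = 3879410.8 W

3879410.8


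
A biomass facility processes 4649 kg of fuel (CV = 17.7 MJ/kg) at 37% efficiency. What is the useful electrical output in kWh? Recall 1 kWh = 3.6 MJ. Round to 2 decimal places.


Total energy = mass * CV = 4649 * 17.7 = 82287.3 MJ
Useful energy = total * eta = 82287.3 * 0.37 = 30446.3 MJ
Convert to kWh: 30446.3 / 3.6
Useful energy = 8457.31 kWh

8457.31


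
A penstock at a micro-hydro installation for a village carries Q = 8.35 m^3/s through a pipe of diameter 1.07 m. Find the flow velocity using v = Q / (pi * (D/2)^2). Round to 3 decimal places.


Compute pipe cross-sectional area:
  A = pi * (D/2)^2 = pi * (1.07/2)^2 = 0.8992 m^2
Calculate velocity:
  v = Q / A = 8.35 / 0.8992
  v = 9.286 m/s

9.286


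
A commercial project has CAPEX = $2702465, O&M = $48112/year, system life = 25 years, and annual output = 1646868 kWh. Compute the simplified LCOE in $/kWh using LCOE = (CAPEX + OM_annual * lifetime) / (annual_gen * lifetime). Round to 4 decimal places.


Total cost = CAPEX + OM * lifetime = 2702465 + 48112 * 25 = 2702465 + 1202800 = 3905265
Total generation = annual * lifetime = 1646868 * 25 = 41171700 kWh
LCOE = 3905265 / 41171700
LCOE = 0.0949 $/kWh

0.0949


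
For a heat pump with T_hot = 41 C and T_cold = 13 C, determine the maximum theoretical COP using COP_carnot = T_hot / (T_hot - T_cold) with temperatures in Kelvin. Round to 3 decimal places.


Convert to Kelvin:
  T_hot = 41 + 273.15 = 314.15 K
  T_cold = 13 + 273.15 = 286.15 K
Apply Carnot COP formula:
  COP = T_hot_K / (T_hot_K - T_cold_K) = 314.15 / 28.0
  COP = 11.220

11.220


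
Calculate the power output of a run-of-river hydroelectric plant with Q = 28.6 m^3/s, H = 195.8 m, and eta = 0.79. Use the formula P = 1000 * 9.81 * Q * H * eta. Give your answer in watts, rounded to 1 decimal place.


Apply the hydropower formula P = rho * g * Q * H * eta
rho * g = 1000 * 9.81 = 9810.0
P = 9810.0 * 28.6 * 195.8 * 0.79
P = 43398510.0 W

43398510.0


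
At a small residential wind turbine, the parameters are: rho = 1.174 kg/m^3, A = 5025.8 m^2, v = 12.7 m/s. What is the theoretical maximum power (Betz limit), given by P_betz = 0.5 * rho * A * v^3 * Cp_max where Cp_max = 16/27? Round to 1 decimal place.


The Betz coefficient Cp_max = 16/27 = 0.5926
v^3 = 12.7^3 = 2048.383
P_betz = 0.5 * rho * A * v^3 * Cp_max
P_betz = 0.5 * 1.174 * 5025.8 * 2048.383 * 0.5926
P_betz = 3581052.5 W

3581052.5


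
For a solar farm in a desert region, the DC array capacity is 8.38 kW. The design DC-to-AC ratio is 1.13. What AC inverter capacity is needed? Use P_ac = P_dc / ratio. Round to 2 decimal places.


The inverter AC capacity is determined by the DC/AC ratio.
Given: P_dc = 8.38 kW, DC/AC ratio = 1.13
P_ac = P_dc / ratio = 8.38 / 1.13
P_ac = 7.42 kW

7.42


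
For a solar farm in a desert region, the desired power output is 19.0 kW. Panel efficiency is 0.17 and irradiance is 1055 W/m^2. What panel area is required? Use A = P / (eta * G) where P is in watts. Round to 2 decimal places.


Convert target power to watts: P = 19.0 * 1000 = 19000.0 W
Compute denominator: eta * G = 0.17 * 1055 = 179.35
Required area A = P / (eta * G) = 19000.0 / 179.35
A = 105.94 m^2

105.94


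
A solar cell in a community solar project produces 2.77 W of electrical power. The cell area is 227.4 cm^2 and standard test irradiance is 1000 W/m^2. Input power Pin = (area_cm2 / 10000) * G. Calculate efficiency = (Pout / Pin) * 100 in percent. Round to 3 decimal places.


First compute the input power:
  Pin = area_cm2 / 10000 * G = 227.4 / 10000 * 1000 = 22.74 W
Then compute efficiency:
  Efficiency = (Pout / Pin) * 100 = (2.77 / 22.74) * 100
  Efficiency = 12.181%

12.181


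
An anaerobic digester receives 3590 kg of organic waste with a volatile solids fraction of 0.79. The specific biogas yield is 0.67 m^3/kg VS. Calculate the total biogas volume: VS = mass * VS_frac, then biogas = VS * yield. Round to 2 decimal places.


Compute volatile solids:
  VS = mass * VS_fraction = 3590 * 0.79 = 2836.1 kg
Calculate biogas volume:
  Biogas = VS * specific_yield = 2836.1 * 0.67
  Biogas = 1900.19 m^3

1900.19


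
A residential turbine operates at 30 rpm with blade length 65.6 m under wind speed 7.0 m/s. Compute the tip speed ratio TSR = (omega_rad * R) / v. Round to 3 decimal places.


Convert rotational speed to rad/s:
  omega = 30 * 2 * pi / 60 = 3.1416 rad/s
Compute tip speed:
  v_tip = omega * R = 3.1416 * 65.6 = 206.088 m/s
Tip speed ratio:
  TSR = v_tip / v_wind = 206.088 / 7.0 = 29.441

29.441


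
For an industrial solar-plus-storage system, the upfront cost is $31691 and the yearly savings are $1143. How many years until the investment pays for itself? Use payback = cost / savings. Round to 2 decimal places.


Simple payback period = initial cost / annual savings
Payback = 31691 / 1143
Payback = 27.73 years

27.73


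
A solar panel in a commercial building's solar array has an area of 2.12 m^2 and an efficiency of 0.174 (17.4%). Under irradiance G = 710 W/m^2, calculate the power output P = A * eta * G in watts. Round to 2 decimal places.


Use the solar power formula P = A * eta * G.
Given: A = 2.12 m^2, eta = 0.174, G = 710 W/m^2
P = 2.12 * 0.174 * 710
P = 261.90 W

261.90


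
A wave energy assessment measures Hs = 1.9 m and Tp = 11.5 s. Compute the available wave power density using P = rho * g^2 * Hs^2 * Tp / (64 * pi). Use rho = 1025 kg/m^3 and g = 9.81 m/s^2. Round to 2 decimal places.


Apply wave power formula:
  g^2 = 9.81^2 = 96.2361
  Hs^2 = 1.9^2 = 3.61
  Numerator = rho * g^2 * Hs^2 * Tp = 1025 * 96.2361 * 3.61 * 11.5 = 4095122.73
  Denominator = 64 * pi = 201.0619
  P = 4095122.73 / 201.0619 = 20367.47 W/m

20367.47


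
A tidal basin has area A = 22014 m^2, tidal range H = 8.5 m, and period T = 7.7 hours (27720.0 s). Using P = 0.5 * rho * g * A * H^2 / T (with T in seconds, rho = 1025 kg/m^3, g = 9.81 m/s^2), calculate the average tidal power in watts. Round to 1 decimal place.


Convert period to seconds: T = 7.7 * 3600 = 27720.0 s
H^2 = 8.5^2 = 72.25
P = 0.5 * rho * g * A * H^2 / T
P = 0.5 * 1025 * 9.81 * 22014 * 72.25 / 27720.0
P = 288473.9 W

288473.9


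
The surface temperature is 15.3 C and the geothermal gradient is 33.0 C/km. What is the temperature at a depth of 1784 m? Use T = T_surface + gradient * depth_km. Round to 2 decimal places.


Convert depth to km: 1784 / 1000 = 1.784 km
Temperature increase = gradient * depth_km = 33.0 * 1.784 = 58.87 C
Temperature at depth = T_surface + delta_T = 15.3 + 58.87
T = 74.17 C

74.17


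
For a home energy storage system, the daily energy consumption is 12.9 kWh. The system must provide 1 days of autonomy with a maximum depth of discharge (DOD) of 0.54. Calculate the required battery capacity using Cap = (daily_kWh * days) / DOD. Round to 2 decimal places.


Total energy needed = daily * days = 12.9 * 1 = 12.9 kWh
Account for depth of discharge:
  Cap = total_energy / DOD = 12.9 / 0.54
  Cap = 23.89 kWh

23.89


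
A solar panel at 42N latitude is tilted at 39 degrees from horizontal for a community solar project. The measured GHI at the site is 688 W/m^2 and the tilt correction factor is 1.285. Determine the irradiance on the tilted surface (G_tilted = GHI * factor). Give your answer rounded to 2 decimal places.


Identify the given values:
  GHI = 688 W/m^2, tilt correction factor = 1.285
Apply the formula G_tilted = GHI * factor:
  G_tilted = 688 * 1.285
  G_tilted = 884.08 W/m^2

884.08


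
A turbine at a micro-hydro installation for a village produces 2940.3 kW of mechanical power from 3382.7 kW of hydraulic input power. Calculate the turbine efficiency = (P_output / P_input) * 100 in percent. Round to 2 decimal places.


Turbine efficiency = (output power / input power) * 100
eta = (2940.3 / 3382.7) * 100
eta = 86.92%

86.92


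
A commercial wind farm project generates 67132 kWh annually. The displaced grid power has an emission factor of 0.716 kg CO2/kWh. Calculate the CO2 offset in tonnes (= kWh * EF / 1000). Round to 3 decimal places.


CO2 offset in kg = generation * emission_factor
CO2 offset = 67132 * 0.716 = 48066.51 kg
Convert to tonnes:
  CO2 offset = 48066.51 / 1000 = 48.067 tonnes

48.067


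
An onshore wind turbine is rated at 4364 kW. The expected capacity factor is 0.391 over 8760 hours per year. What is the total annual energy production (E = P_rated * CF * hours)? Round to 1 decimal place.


Annual energy = rated_kW * capacity_factor * hours_per_year
Given: P_rated = 4364 kW, CF = 0.391, hours = 8760
E = 4364 * 0.391 * 8760
E = 14947398.2 kWh

14947398.2


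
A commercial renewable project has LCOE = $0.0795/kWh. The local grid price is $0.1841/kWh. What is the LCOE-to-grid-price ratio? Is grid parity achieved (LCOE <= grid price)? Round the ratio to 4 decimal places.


Compare LCOE to grid price:
  LCOE = $0.0795/kWh, Grid price = $0.1841/kWh
  Ratio = LCOE / grid_price = 0.0795 / 0.1841 = 0.4318
  Grid parity achieved (ratio <= 1)? yes

0.4318


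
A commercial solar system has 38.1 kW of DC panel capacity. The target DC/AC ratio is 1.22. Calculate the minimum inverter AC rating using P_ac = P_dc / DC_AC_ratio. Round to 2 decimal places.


The inverter AC capacity is determined by the DC/AC ratio.
Given: P_dc = 38.1 kW, DC/AC ratio = 1.22
P_ac = P_dc / ratio = 38.1 / 1.22
P_ac = 31.23 kW

31.23


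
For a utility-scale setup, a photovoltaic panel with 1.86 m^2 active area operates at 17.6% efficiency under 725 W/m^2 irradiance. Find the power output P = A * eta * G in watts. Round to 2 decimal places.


Use the solar power formula P = A * eta * G.
Given: A = 1.86 m^2, eta = 0.176, G = 725 W/m^2
P = 1.86 * 0.176 * 725
P = 237.34 W

237.34


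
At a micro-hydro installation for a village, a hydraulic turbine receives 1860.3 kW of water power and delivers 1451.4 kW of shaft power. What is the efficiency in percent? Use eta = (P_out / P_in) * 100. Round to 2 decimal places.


Turbine efficiency = (output power / input power) * 100
eta = (1451.4 / 1860.3) * 100
eta = 78.02%

78.02


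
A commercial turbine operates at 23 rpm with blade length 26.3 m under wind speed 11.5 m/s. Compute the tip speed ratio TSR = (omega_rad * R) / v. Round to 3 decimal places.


Convert rotational speed to rad/s:
  omega = 23 * 2 * pi / 60 = 2.4086 rad/s
Compute tip speed:
  v_tip = omega * R = 2.4086 * 26.3 = 63.345 m/s
Tip speed ratio:
  TSR = v_tip / v_wind = 63.345 / 11.5 = 5.508

5.508


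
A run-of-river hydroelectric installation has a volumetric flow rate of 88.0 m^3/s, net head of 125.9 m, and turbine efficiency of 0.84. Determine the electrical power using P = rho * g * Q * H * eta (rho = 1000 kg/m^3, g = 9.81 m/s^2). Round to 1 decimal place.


Apply the hydropower formula P = rho * g * Q * H * eta
rho * g = 1000 * 9.81 = 9810.0
P = 9810.0 * 88.0 * 125.9 * 0.84
P = 91297039.7 W

91297039.7


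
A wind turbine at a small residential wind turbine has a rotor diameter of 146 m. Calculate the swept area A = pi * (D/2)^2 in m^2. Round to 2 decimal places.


Compute the rotor radius:
  r = D / 2 = 146 / 2 = 73.0 m
Calculate swept area:
  A = pi * r^2 = pi * 73.0^2
  A = 16741.55 m^2

16741.55


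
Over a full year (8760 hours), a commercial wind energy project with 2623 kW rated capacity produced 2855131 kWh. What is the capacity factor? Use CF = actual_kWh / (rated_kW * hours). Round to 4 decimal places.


Capacity factor = actual output / maximum possible output
Maximum possible = rated * hours = 2623 * 8760 = 22977480 kWh
CF = 2855131 / 22977480
CF = 0.1243

0.1243


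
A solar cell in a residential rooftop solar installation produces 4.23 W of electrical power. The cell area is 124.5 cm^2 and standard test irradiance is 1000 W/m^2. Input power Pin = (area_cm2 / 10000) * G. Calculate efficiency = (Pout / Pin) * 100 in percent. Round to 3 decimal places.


First compute the input power:
  Pin = area_cm2 / 10000 * G = 124.5 / 10000 * 1000 = 12.45 W
Then compute efficiency:
  Efficiency = (Pout / Pin) * 100 = (4.23 / 12.45) * 100
  Efficiency = 33.976%

33.976


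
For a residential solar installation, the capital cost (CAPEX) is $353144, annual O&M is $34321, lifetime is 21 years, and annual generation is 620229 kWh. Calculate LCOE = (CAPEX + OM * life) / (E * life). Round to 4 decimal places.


Total cost = CAPEX + OM * lifetime = 353144 + 34321 * 21 = 353144 + 720741 = 1073885
Total generation = annual * lifetime = 620229 * 21 = 13024809 kWh
LCOE = 1073885 / 13024809
LCOE = 0.0824 $/kWh

0.0824


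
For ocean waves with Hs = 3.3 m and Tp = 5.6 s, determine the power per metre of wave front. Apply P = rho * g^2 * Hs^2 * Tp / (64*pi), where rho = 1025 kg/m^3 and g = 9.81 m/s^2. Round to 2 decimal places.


Apply wave power formula:
  g^2 = 9.81^2 = 96.2361
  Hs^2 = 3.3^2 = 10.89
  Numerator = rho * g^2 * Hs^2 * Tp = 1025 * 96.2361 * 10.89 * 5.6 = 6015583.88
  Denominator = 64 * pi = 201.0619
  P = 6015583.88 / 201.0619 = 29919.06 W/m

29919.06


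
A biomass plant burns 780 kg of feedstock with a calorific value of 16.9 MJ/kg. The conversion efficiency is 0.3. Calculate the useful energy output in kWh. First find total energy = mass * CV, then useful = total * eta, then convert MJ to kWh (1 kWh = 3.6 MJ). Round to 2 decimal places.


Total energy = mass * CV = 780 * 16.9 = 13182.0 MJ
Useful energy = total * eta = 13182.0 * 0.3 = 3954.6 MJ
Convert to kWh: 3954.6 / 3.6
Useful energy = 1098.50 kWh

1098.50


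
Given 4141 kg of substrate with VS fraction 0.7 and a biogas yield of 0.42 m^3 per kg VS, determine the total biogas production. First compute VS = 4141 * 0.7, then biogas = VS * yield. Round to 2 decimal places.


Compute volatile solids:
  VS = mass * VS_fraction = 4141 * 0.7 = 2898.7 kg
Calculate biogas volume:
  Biogas = VS * specific_yield = 2898.7 * 0.42
  Biogas = 1217.45 m^3

1217.45


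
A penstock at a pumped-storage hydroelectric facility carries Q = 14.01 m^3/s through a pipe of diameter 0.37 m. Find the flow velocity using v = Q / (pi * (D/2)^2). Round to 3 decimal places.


Compute pipe cross-sectional area:
  A = pi * (D/2)^2 = pi * (0.37/2)^2 = 0.1075 m^2
Calculate velocity:
  v = Q / A = 14.01 / 0.1075
  v = 130.300 m/s

130.300


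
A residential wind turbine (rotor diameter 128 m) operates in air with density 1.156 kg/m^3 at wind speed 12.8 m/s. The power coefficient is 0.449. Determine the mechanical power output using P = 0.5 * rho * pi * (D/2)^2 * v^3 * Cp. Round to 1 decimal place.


Step 1 -- Compute swept area:
  A = pi * (D/2)^2 = pi * (128/2)^2 = 12867.96 m^2
Step 2 -- Apply wind power equation:
  P = 0.5 * rho * A * v^3 * Cp
  v^3 = 12.8^3 = 2097.152
  P = 0.5 * 1.156 * 12867.96 * 2097.152 * 0.449
  P = 7003480.3 W

7003480.3


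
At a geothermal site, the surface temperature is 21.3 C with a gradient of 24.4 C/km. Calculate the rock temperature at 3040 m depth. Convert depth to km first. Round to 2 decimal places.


Convert depth to km: 3040 / 1000 = 3.04 km
Temperature increase = gradient * depth_km = 24.4 * 3.04 = 74.18 C
Temperature at depth = T_surface + delta_T = 21.3 + 74.18
T = 95.48 C

95.48


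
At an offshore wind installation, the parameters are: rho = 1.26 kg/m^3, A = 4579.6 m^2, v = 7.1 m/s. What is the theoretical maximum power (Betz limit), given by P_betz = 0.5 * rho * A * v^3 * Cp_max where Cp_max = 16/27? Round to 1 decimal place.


The Betz coefficient Cp_max = 16/27 = 0.5926
v^3 = 7.1^3 = 357.911
P_betz = 0.5 * rho * A * v^3 * Cp_max
P_betz = 0.5 * 1.26 * 4579.6 * 357.911 * 0.5926
P_betz = 611926.6 W

611926.6


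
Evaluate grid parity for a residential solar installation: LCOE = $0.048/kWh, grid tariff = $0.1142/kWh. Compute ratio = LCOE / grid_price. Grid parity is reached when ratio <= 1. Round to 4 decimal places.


Compare LCOE to grid price:
  LCOE = $0.048/kWh, Grid price = $0.1142/kWh
  Ratio = LCOE / grid_price = 0.048 / 0.1142 = 0.4203
  Grid parity achieved (ratio <= 1)? yes

0.4203


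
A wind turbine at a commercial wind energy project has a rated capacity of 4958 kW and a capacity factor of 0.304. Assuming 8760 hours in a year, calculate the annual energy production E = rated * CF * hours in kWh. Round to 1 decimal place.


Annual energy = rated_kW * capacity_factor * hours_per_year
Given: P_rated = 4958 kW, CF = 0.304, hours = 8760
E = 4958 * 0.304 * 8760
E = 13203352.3 kWh

13203352.3


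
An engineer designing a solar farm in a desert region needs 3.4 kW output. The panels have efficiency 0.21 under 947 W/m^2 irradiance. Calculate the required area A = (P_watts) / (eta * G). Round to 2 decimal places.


Convert target power to watts: P = 3.4 * 1000 = 3400.0 W
Compute denominator: eta * G = 0.21 * 947 = 198.87
Required area A = P / (eta * G) = 3400.0 / 198.87
A = 17.10 m^2

17.10


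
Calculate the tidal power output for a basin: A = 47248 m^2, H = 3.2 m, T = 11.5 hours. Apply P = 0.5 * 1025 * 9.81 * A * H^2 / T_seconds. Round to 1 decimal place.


Convert period to seconds: T = 11.5 * 3600 = 41400.0 s
H^2 = 3.2^2 = 10.24
P = 0.5 * rho * g * A * H^2 / T
P = 0.5 * 1025 * 9.81 * 47248 * 10.24 / 41400.0
P = 58755.1 W

58755.1


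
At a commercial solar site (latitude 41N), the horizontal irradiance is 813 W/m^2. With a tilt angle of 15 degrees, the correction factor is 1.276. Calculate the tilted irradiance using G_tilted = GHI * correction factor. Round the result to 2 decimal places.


Identify the given values:
  GHI = 813 W/m^2, tilt correction factor = 1.276
Apply the formula G_tilted = GHI * factor:
  G_tilted = 813 * 1.276
  G_tilted = 1037.39 W/m^2

1037.39


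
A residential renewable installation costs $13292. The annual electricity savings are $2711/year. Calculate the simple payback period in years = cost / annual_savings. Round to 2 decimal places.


Simple payback period = initial cost / annual savings
Payback = 13292 / 2711
Payback = 4.90 years

4.90


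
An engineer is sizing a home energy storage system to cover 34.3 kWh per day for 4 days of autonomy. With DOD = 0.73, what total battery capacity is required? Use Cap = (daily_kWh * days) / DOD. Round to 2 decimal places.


Total energy needed = daily * days = 34.3 * 4 = 137.2 kWh
Account for depth of discharge:
  Cap = total_energy / DOD = 137.2 / 0.73
  Cap = 187.95 kWh

187.95


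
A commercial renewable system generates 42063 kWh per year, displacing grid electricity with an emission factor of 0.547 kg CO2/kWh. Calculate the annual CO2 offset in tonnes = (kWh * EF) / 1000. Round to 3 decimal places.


CO2 offset in kg = generation * emission_factor
CO2 offset = 42063 * 0.547 = 23008.46 kg
Convert to tonnes:
  CO2 offset = 23008.46 / 1000 = 23.008 tonnes

23.008


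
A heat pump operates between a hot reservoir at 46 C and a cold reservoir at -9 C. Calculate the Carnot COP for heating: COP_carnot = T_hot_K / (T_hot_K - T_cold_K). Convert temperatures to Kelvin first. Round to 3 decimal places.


Convert to Kelvin:
  T_hot = 46 + 273.15 = 319.15 K
  T_cold = -9 + 273.15 = 264.15 K
Apply Carnot COP formula:
  COP = T_hot_K / (T_hot_K - T_cold_K) = 319.15 / 55.0
  COP = 5.803

5.803


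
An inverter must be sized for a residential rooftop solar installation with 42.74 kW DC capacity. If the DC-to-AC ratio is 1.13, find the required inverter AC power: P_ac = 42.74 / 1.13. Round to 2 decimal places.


The inverter AC capacity is determined by the DC/AC ratio.
Given: P_dc = 42.74 kW, DC/AC ratio = 1.13
P_ac = P_dc / ratio = 42.74 / 1.13
P_ac = 37.82 kW

37.82


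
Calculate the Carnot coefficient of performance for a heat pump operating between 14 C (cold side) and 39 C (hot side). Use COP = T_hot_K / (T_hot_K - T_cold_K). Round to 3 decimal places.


Convert to Kelvin:
  T_hot = 39 + 273.15 = 312.15 K
  T_cold = 14 + 273.15 = 287.15 K
Apply Carnot COP formula:
  COP = T_hot_K / (T_hot_K - T_cold_K) = 312.15 / 25.0
  COP = 12.486

12.486


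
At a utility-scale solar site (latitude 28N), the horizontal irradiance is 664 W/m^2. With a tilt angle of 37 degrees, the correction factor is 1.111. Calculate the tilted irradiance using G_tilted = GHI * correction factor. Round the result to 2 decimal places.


Identify the given values:
  GHI = 664 W/m^2, tilt correction factor = 1.111
Apply the formula G_tilted = GHI * factor:
  G_tilted = 664 * 1.111
  G_tilted = 737.70 W/m^2

737.70


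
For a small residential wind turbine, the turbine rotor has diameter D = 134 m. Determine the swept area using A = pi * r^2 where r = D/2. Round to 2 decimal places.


Compute the rotor radius:
  r = D / 2 = 134 / 2 = 67.0 m
Calculate swept area:
  A = pi * r^2 = pi * 67.0^2
  A = 14102.61 m^2

14102.61


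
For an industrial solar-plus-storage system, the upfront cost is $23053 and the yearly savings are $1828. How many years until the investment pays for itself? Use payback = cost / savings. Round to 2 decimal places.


Simple payback period = initial cost / annual savings
Payback = 23053 / 1828
Payback = 12.61 years

12.61


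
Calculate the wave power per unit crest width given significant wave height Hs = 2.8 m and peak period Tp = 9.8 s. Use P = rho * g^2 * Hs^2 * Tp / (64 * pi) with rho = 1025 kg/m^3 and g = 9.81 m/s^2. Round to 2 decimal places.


Apply wave power formula:
  g^2 = 9.81^2 = 96.2361
  Hs^2 = 2.8^2 = 7.84
  Numerator = rho * g^2 * Hs^2 * Tp = 1025 * 96.2361 * 7.84 * 9.8 = 7578862.34
  Denominator = 64 * pi = 201.0619
  P = 7578862.34 / 201.0619 = 37694.17 W/m

37694.17


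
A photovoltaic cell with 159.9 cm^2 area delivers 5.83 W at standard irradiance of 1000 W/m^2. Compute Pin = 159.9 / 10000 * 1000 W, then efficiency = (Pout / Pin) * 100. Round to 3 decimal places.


First compute the input power:
  Pin = area_cm2 / 10000 * G = 159.9 / 10000 * 1000 = 15.99 W
Then compute efficiency:
  Efficiency = (Pout / Pin) * 100 = (5.83 / 15.99) * 100
  Efficiency = 36.460%

36.460


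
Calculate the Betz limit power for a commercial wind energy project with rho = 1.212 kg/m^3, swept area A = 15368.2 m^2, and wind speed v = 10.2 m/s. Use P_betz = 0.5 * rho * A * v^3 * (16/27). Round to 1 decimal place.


The Betz coefficient Cp_max = 16/27 = 0.5926
v^3 = 10.2^3 = 1061.208
P_betz = 0.5 * rho * A * v^3 * Cp_max
P_betz = 0.5 * 1.212 * 15368.2 * 1061.208 * 0.5926
P_betz = 5856691.7 W

5856691.7


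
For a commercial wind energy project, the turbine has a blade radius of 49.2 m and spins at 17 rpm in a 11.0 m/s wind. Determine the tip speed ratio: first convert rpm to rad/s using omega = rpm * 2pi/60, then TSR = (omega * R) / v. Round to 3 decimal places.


Convert rotational speed to rad/s:
  omega = 17 * 2 * pi / 60 = 1.7802 rad/s
Compute tip speed:
  v_tip = omega * R = 1.7802 * 49.2 = 87.588 m/s
Tip speed ratio:
  TSR = v_tip / v_wind = 87.588 / 11.0 = 7.963

7.963


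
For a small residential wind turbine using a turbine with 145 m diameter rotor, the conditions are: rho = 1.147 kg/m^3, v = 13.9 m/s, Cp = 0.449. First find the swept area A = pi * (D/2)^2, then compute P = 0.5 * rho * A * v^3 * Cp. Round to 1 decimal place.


Step 1 -- Compute swept area:
  A = pi * (D/2)^2 = pi * (145/2)^2 = 16513.0 m^2
Step 2 -- Apply wind power equation:
  P = 0.5 * rho * A * v^3 * Cp
  v^3 = 13.9^3 = 2685.619
  P = 0.5 * 1.147 * 16513.0 * 2685.619 * 0.449
  P = 11419577.9 W

11419577.9


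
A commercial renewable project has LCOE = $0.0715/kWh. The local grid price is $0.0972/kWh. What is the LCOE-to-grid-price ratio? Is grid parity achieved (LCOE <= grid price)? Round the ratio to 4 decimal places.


Compare LCOE to grid price:
  LCOE = $0.0715/kWh, Grid price = $0.0972/kWh
  Ratio = LCOE / grid_price = 0.0715 / 0.0972 = 0.7356
  Grid parity achieved (ratio <= 1)? yes

0.7356


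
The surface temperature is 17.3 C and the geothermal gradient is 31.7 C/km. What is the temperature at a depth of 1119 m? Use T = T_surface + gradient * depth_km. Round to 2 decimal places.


Convert depth to km: 1119 / 1000 = 1.119 km
Temperature increase = gradient * depth_km = 31.7 * 1.119 = 35.47 C
Temperature at depth = T_surface + delta_T = 17.3 + 35.47
T = 52.77 C

52.77


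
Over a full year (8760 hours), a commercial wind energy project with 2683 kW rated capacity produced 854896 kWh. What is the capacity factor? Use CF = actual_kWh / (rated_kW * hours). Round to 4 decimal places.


Capacity factor = actual output / maximum possible output
Maximum possible = rated * hours = 2683 * 8760 = 23503080 kWh
CF = 854896 / 23503080
CF = 0.0364

0.0364


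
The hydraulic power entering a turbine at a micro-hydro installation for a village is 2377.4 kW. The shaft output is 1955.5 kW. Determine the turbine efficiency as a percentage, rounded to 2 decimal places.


Turbine efficiency = (output power / input power) * 100
eta = (1955.5 / 2377.4) * 100
eta = 82.25%

82.25


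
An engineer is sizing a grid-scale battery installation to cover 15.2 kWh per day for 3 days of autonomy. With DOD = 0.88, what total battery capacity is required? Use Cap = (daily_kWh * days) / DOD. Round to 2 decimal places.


Total energy needed = daily * days = 15.2 * 3 = 45.6 kWh
Account for depth of discharge:
  Cap = total_energy / DOD = 45.6 / 0.88
  Cap = 51.82 kWh

51.82


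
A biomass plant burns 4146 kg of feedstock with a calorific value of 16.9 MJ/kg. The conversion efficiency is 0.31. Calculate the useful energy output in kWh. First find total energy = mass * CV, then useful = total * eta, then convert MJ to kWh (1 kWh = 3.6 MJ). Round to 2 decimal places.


Total energy = mass * CV = 4146 * 16.9 = 70067.4 MJ
Useful energy = total * eta = 70067.4 * 0.31 = 21720.89 MJ
Convert to kWh: 21720.89 / 3.6
Useful energy = 6033.58 kWh

6033.58


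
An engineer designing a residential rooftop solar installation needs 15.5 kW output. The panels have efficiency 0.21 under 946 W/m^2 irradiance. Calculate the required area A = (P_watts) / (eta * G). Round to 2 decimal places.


Convert target power to watts: P = 15.5 * 1000 = 15500.0 W
Compute denominator: eta * G = 0.21 * 946 = 198.66
Required area A = P / (eta * G) = 15500.0 / 198.66
A = 78.02 m^2

78.02


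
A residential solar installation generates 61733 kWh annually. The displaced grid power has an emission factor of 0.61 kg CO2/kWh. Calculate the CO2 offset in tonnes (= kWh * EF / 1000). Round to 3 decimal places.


CO2 offset in kg = generation * emission_factor
CO2 offset = 61733 * 0.61 = 37657.13 kg
Convert to tonnes:
  CO2 offset = 37657.13 / 1000 = 37.657 tonnes

37.657


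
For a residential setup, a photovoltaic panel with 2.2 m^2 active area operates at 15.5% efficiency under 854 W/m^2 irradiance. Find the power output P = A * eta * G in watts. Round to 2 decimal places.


Use the solar power formula P = A * eta * G.
Given: A = 2.2 m^2, eta = 0.155, G = 854 W/m^2
P = 2.2 * 0.155 * 854
P = 291.21 W

291.21


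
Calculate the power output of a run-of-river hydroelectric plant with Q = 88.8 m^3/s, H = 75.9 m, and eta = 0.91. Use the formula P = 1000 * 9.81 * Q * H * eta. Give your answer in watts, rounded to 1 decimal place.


Apply the hydropower formula P = rho * g * Q * H * eta
rho * g = 1000 * 9.81 = 9810.0
P = 9810.0 * 88.8 * 75.9 * 0.91
P = 60167939.8 W

60167939.8


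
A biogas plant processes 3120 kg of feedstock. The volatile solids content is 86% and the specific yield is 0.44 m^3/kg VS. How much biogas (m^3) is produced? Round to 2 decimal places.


Compute volatile solids:
  VS = mass * VS_fraction = 3120 * 0.86 = 2683.2 kg
Calculate biogas volume:
  Biogas = VS * specific_yield = 2683.2 * 0.44
  Biogas = 1180.61 m^3

1180.61


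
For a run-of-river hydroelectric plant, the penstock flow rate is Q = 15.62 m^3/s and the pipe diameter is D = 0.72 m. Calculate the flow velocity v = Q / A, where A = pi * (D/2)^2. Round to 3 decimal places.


Compute pipe cross-sectional area:
  A = pi * (D/2)^2 = pi * (0.72/2)^2 = 0.4072 m^2
Calculate velocity:
  v = Q / A = 15.62 / 0.4072
  v = 38.364 m/s

38.364


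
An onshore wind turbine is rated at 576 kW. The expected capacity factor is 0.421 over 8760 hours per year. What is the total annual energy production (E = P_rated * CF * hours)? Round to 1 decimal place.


Annual energy = rated_kW * capacity_factor * hours_per_year
Given: P_rated = 576 kW, CF = 0.421, hours = 8760
E = 576 * 0.421 * 8760
E = 2124265.0 kWh

2124265.0


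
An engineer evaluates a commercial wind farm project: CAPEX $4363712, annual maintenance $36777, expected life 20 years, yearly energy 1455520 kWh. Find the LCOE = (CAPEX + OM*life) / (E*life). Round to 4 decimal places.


Total cost = CAPEX + OM * lifetime = 4363712 + 36777 * 20 = 4363712 + 735540 = 5099252
Total generation = annual * lifetime = 1455520 * 20 = 29110400 kWh
LCOE = 5099252 / 29110400
LCOE = 0.1752 $/kWh

0.1752


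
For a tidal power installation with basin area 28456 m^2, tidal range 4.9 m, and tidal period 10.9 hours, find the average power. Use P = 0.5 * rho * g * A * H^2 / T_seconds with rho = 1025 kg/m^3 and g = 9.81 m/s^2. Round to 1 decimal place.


Convert period to seconds: T = 10.9 * 3600 = 39240.0 s
H^2 = 4.9^2 = 24.01
P = 0.5 * rho * g * A * H^2 / T
P = 0.5 * 1025 * 9.81 * 28456 * 24.01 / 39240.0
P = 87538.7 W

87538.7


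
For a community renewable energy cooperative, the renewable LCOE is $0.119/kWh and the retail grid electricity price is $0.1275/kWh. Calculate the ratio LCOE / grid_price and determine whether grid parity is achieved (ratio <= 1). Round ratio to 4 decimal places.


Compare LCOE to grid price:
  LCOE = $0.119/kWh, Grid price = $0.1275/kWh
  Ratio = LCOE / grid_price = 0.119 / 0.1275 = 0.9333
  Grid parity achieved (ratio <= 1)? yes

0.9333


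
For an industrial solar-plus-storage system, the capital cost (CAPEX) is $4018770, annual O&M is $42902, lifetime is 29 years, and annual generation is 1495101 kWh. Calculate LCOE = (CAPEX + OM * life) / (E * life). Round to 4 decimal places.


Total cost = CAPEX + OM * lifetime = 4018770 + 42902 * 29 = 4018770 + 1244158 = 5262928
Total generation = annual * lifetime = 1495101 * 29 = 43357929 kWh
LCOE = 5262928 / 43357929
LCOE = 0.1214 $/kWh

0.1214


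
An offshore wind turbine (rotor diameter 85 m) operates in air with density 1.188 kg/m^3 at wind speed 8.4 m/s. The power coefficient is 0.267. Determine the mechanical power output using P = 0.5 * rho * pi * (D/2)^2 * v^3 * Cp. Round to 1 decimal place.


Step 1 -- Compute swept area:
  A = pi * (D/2)^2 = pi * (85/2)^2 = 5674.5 m^2
Step 2 -- Apply wind power equation:
  P = 0.5 * rho * A * v^3 * Cp
  v^3 = 8.4^3 = 592.704
  P = 0.5 * 1.188 * 5674.5 * 592.704 * 0.267
  P = 533412.6 W

533412.6


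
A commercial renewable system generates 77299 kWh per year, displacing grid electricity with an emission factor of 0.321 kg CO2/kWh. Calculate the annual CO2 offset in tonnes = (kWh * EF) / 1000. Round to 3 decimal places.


CO2 offset in kg = generation * emission_factor
CO2 offset = 77299 * 0.321 = 24812.98 kg
Convert to tonnes:
  CO2 offset = 24812.98 / 1000 = 24.813 tonnes

24.813


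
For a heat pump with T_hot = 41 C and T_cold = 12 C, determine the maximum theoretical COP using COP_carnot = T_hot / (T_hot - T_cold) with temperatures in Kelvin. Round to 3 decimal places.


Convert to Kelvin:
  T_hot = 41 + 273.15 = 314.15 K
  T_cold = 12 + 273.15 = 285.15 K
Apply Carnot COP formula:
  COP = T_hot_K / (T_hot_K - T_cold_K) = 314.15 / 29.0
  COP = 10.833

10.833


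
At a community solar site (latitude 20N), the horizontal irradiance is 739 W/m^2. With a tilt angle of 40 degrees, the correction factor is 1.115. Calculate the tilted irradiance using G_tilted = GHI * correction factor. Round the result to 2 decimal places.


Identify the given values:
  GHI = 739 W/m^2, tilt correction factor = 1.115
Apply the formula G_tilted = GHI * factor:
  G_tilted = 739 * 1.115
  G_tilted = 823.99 W/m^2

823.99


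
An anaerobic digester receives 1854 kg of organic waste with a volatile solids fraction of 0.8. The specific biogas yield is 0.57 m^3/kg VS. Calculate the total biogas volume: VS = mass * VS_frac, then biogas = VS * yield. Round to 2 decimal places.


Compute volatile solids:
  VS = mass * VS_fraction = 1854 * 0.8 = 1483.2 kg
Calculate biogas volume:
  Biogas = VS * specific_yield = 1483.2 * 0.57
  Biogas = 845.42 m^3

845.42


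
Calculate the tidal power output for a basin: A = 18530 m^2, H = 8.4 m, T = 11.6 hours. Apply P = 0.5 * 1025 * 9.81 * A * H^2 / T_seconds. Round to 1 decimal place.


Convert period to seconds: T = 11.6 * 3600 = 41760.0 s
H^2 = 8.4^2 = 70.56
P = 0.5 * rho * g * A * H^2 / T
P = 0.5 * 1025 * 9.81 * 18530 * 70.56 / 41760.0
P = 157411.5 W

157411.5


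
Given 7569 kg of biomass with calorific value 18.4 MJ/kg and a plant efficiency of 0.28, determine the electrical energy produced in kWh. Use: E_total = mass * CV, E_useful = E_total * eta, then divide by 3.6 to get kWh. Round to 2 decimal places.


Total energy = mass * CV = 7569 * 18.4 = 139269.6 MJ
Useful energy = total * eta = 139269.6 * 0.28 = 38995.49 MJ
Convert to kWh: 38995.49 / 3.6
Useful energy = 10832.08 kWh

10832.08


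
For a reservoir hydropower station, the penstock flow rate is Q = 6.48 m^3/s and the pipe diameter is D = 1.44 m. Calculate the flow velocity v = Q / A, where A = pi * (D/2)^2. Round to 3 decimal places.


Compute pipe cross-sectional area:
  A = pi * (D/2)^2 = pi * (1.44/2)^2 = 1.6286 m^2
Calculate velocity:
  v = Q / A = 6.48 / 1.6286
  v = 3.979 m/s

3.979


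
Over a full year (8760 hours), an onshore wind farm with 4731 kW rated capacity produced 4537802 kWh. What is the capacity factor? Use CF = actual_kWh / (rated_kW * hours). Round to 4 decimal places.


Capacity factor = actual output / maximum possible output
Maximum possible = rated * hours = 4731 * 8760 = 41443560 kWh
CF = 4537802 / 41443560
CF = 0.1095

0.1095


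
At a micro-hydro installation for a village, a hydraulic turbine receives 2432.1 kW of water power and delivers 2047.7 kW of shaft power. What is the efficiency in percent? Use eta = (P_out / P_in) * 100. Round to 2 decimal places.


Turbine efficiency = (output power / input power) * 100
eta = (2047.7 / 2432.1) * 100
eta = 84.19%

84.19


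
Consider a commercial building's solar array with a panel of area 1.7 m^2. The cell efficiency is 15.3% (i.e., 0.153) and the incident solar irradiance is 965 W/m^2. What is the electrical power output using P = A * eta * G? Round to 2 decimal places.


Use the solar power formula P = A * eta * G.
Given: A = 1.7 m^2, eta = 0.153, G = 965 W/m^2
P = 1.7 * 0.153 * 965
P = 251.00 W

251.00


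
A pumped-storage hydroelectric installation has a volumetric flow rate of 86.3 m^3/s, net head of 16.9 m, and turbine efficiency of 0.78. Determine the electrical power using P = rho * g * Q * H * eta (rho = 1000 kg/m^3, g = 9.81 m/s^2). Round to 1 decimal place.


Apply the hydropower formula P = rho * g * Q * H * eta
rho * g = 1000 * 9.81 = 9810.0
P = 9810.0 * 86.3 * 16.9 * 0.78
P = 11159920.7 W

11159920.7


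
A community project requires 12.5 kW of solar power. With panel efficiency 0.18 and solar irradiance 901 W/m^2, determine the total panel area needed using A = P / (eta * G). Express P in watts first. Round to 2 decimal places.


Convert target power to watts: P = 12.5 * 1000 = 12500.0 W
Compute denominator: eta * G = 0.18 * 901 = 162.18
Required area A = P / (eta * G) = 12500.0 / 162.18
A = 77.07 m^2

77.07


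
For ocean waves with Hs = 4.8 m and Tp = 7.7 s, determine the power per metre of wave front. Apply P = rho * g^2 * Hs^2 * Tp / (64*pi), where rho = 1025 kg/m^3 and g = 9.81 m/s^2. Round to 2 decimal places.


Apply wave power formula:
  g^2 = 9.81^2 = 96.2361
  Hs^2 = 4.8^2 = 23.04
  Numerator = rho * g^2 * Hs^2 * Tp = 1025 * 96.2361 * 23.04 * 7.7 = 17499880.38
  Denominator = 64 * pi = 201.0619
  P = 17499880.38 / 201.0619 = 87037.26 W/m

87037.26


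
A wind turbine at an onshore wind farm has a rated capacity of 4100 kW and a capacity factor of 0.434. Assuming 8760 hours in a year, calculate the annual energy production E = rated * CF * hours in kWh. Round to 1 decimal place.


Annual energy = rated_kW * capacity_factor * hours_per_year
Given: P_rated = 4100 kW, CF = 0.434, hours = 8760
E = 4100 * 0.434 * 8760
E = 15587544.0 kWh

15587544.0


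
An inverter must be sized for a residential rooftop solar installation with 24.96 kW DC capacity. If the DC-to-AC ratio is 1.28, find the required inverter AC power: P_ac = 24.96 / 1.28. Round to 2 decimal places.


The inverter AC capacity is determined by the DC/AC ratio.
Given: P_dc = 24.96 kW, DC/AC ratio = 1.28
P_ac = P_dc / ratio = 24.96 / 1.28
P_ac = 19.50 kW

19.50


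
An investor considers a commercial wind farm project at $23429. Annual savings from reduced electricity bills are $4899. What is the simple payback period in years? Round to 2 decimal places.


Simple payback period = initial cost / annual savings
Payback = 23429 / 4899
Payback = 4.78 years

4.78


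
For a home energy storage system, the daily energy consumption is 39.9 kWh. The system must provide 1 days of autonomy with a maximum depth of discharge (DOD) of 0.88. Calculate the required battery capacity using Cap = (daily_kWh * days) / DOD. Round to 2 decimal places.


Total energy needed = daily * days = 39.9 * 1 = 39.9 kWh
Account for depth of discharge:
  Cap = total_energy / DOD = 39.9 / 0.88
  Cap = 45.34 kWh

45.34


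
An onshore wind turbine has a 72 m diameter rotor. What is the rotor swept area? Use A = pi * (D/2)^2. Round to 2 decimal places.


Compute the rotor radius:
  r = D / 2 = 72 / 2 = 36.0 m
Calculate swept area:
  A = pi * r^2 = pi * 36.0^2
  A = 4071.50 m^2

4071.50


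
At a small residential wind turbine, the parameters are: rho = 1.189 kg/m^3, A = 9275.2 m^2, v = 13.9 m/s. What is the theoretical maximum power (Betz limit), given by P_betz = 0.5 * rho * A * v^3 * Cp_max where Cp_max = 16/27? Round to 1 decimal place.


The Betz coefficient Cp_max = 16/27 = 0.5926
v^3 = 13.9^3 = 2685.619
P_betz = 0.5 * rho * A * v^3 * Cp_max
P_betz = 0.5 * 1.189 * 9275.2 * 2685.619 * 0.5926
P_betz = 8775578.6 W

8775578.6
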